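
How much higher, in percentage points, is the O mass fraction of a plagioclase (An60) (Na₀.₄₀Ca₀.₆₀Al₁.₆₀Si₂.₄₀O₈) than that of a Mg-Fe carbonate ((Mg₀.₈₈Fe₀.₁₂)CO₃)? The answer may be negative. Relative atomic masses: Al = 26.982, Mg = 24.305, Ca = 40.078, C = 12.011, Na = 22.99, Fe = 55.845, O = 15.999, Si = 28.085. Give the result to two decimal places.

M(Na₀.₄₀Ca₀.₆₀Al₁.₆₀Si₂.₄₀O₈) = 271.810 g/mol, so wt% O = 127.992/271.810 × 100 = 47.09%.
M((Mg₀.₈₈Fe₀.₁₂)CO₃) = 88.098 g/mol, so wt% O = 47.997/88.098 × 100 = 54.48%.
47.09 − 54.48 = -7.39 pp.

-7.39 percentage points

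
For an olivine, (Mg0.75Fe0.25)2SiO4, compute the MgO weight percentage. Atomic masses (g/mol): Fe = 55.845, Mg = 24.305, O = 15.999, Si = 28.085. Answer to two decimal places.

38.64 wt%

Molar mass of (Mg0.75Fe0.25)2SiO4 = 1.50×24.305 + 0.50×55.845 + 1×28.085 + 4×15.999 = 156.461 g/mol.
Each formula unit contains 1.50 Mg, equivalent to 1.50/1 = 1.5000 mol MgO.
M(MgO) = 1×24.305 + 1×15.999 = 40.304 g/mol.
Mass of MgO per formula unit = 1.5000 × 40.304 = 60.456 g.
MgO wt% = 60.456 / 156.461 × 100 = 38.64%.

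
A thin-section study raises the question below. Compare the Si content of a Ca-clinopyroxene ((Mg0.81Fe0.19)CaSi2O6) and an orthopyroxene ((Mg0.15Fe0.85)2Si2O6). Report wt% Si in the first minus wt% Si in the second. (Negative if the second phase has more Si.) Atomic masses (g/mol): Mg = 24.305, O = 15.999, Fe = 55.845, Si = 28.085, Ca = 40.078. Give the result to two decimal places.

M((Mg0.81Fe0.19)CaSi2O6) = 222.540 g/mol, so wt% Si = 56.170/222.540 × 100 = 25.24%.
M((Mg0.15Fe0.85)2Si2O6) = 254.392 g/mol, so wt% Si = 56.170/254.392 × 100 = 22.08%.
25.24 − 22.08 = 3.16 pp.

3.16 percentage points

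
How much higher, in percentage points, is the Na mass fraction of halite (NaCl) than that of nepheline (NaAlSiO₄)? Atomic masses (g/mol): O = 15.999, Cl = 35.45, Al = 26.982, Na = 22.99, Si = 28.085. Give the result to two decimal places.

23.16 percentage points

M(NaCl) = 58.440 g/mol, so wt% Na = 22.990/58.440 × 100 = 39.34%.
M(NaAlSiO₄) = 142.053 g/mol, so wt% Na = 22.990/142.053 × 100 = 16.18%.
39.34 − 16.18 = 23.16 pp.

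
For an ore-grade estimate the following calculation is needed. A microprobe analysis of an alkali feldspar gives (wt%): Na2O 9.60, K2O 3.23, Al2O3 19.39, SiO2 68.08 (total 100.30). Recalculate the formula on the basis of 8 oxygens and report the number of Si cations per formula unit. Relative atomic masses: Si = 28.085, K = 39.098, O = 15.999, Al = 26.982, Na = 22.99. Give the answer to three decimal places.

9.60 wt% Na2O ÷ 61.979 g/mol = 0.15489 mol, giving 0.30978 Na and 0.15489 O.
3.23 wt% K2O ÷ 94.195 g/mol = 0.03429 mol, giving 0.06858 K and 0.03429 O.
19.39 wt% Al2O3 ÷ 101.961 g/mol = 0.19017 mol, giving 0.38034 Al and 0.57051 O.
68.08 wt% SiO2 ÷ 60.083 g/mol = 1.13310 mol, giving 1.13310 Si and 2.26620 O.
Oxygen sums to 3.02589; scaling by 8/3.02589 = 2.64385 puts the formula on 8 O.
Si: 1.13310 × 2.64385 = 2.996 atoms per formula unit.

2.996 Si apfu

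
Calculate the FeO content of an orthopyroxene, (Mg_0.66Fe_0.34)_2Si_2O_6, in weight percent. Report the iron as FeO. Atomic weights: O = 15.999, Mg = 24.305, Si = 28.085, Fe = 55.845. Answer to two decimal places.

21.98 wt%

Molar mass of (Mg_0.66Fe_0.34)_2Si_2O_6 = 1.32×24.305 + 0.68×55.845 + 2×28.085 + 6×15.999 = 222.221 g/mol.
Each formula unit contains 0.68 Fe, equivalent to 0.68/1 = 0.6800 mol FeO.
M(FeO) = 1×55.845 + 1×15.999 = 71.844 g/mol.
Mass of FeO per formula unit = 0.6800 × 71.844 = 48.854 g.
FeO wt% = 48.854 / 222.221 × 100 = 21.98%.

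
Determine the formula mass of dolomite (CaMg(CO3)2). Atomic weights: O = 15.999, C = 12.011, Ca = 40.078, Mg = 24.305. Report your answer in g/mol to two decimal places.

The formula mass is the sum 1(40.078) + 1(24.305) + 2(12.011) + 6(15.999).

184.40 g/mol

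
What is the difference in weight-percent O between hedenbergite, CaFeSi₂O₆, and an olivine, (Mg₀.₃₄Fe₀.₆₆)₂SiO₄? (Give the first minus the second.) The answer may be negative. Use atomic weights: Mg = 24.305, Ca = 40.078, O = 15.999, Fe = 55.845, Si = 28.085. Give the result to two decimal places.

M(CaFeSi₂O₆) = 248.087 g/mol, so wt% O = 95.994/248.087 × 100 = 38.69%.
M((Mg₀.₃₄Fe₀.₆₆)₂SiO₄) = 182.324 g/mol, so wt% O = 63.996/182.324 × 100 = 35.10%.
38.69 − 35.10 = 3.59 pp.

3.59 percentage points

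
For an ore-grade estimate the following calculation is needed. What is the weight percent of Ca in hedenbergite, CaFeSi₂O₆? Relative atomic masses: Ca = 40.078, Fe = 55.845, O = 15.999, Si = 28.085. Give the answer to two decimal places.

16.15 wt%

M(CaFeSi₂O₆) = 248.087 g/mol.
Ca contributes 1 × 40.078 = 40.078 g per mole.
40.078/248.087 = 0.1615 → 16.15%.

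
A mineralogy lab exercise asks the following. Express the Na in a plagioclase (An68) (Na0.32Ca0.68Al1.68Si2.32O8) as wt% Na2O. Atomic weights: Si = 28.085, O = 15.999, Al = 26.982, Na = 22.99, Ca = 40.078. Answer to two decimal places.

3.63 wt%

Molar mass of Na0.32Ca0.68Al1.68Si2.32O8 = 0.32×22.99 + 0.68×40.078 + 1.68×26.982 + 2.32×28.085 + 8×15.999 = 273.089 g/mol.
Each formula unit contains 0.32 Na, equivalent to 0.32/2 = 0.1600 mol Na2O.
M(Na2O) = 2×22.99 + 1×15.999 = 61.979 g/mol.
Mass of Na2O per formula unit = 0.1600 × 61.979 = 9.917 g.
Na2O wt% = 9.917 / 273.089 × 100 = 3.63%.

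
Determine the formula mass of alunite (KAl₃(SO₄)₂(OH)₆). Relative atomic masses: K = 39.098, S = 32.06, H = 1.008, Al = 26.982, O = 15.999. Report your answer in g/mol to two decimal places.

414.20 g/mol

The formula mass is the sum 1(39.098) + 3(26.982) + 2(32.06) + 14(15.999) + 6(1.008).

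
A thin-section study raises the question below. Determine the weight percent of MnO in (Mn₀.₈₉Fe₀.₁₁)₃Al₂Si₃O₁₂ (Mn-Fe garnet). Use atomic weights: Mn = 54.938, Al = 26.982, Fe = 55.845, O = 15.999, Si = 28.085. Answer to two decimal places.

38.24 wt%

M((Mn₀.₈₉Fe₀.₁₁)₃Al₂Si₃O₁₂) = 495.320 g/mol; M(MnO) = 70.937 g/mol.
Moles MnO per formula unit = 2.67 Mn ÷ 1 = 2.6700.
MnO fraction = (2.6700 × 70.937) / 495.320 = 189.402/495.320 = 0.3824.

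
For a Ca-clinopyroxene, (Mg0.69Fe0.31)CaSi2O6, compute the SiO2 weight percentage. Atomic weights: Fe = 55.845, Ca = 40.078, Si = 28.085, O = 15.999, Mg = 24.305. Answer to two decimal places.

53.09 wt%

M((Mg0.69Fe0.31)CaSi2O6) = 226.324 g/mol; M(SiO2) = 60.083 g/mol.
Moles SiO2 per formula unit = 2 Si ÷ 1 = 2.0000.
SiO2 fraction = (2.0000 × 60.083) / 226.324 = 120.166/226.324 = 0.5309.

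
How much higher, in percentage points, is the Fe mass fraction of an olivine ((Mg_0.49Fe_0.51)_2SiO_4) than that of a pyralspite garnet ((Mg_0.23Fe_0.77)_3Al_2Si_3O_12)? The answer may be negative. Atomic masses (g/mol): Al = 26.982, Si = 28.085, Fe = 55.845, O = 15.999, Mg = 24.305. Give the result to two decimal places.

5.85 percentage points

First mineral: 56.962 g Fe in 172.862 g formula = 32.95 wt% Fe.
Second mineral: 129.002 g Fe in 475.979 g formula = 27.10 wt% Fe.
32.95% − 27.10% gives a difference of 5.85 percentage points.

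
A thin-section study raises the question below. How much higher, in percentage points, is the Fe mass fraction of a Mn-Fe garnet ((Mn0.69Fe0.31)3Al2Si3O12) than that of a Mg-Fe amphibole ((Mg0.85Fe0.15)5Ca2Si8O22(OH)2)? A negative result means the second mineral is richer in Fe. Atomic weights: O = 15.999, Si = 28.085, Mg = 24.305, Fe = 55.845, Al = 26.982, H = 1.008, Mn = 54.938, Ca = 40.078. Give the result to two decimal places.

First mineral: 51.936 g Fe in 495.865 g formula = 10.47 wt% Fe.
Second mineral: 41.884 g Fe in 836.008 g formula = 5.01 wt% Fe.
10.47% − 5.01% gives a difference of 5.46 percentage points.

5.46 percentage points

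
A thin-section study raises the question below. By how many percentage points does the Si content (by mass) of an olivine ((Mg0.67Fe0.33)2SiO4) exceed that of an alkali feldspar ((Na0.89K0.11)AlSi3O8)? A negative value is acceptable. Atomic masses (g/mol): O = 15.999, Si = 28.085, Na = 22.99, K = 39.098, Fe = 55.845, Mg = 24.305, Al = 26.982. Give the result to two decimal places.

First mineral: 28.085 g Si in 161.507 g formula = 17.39 wt% Si.
Second mineral: 84.255 g Si in 263.991 g formula = 31.92 wt% Si.
17.39% − 31.92% gives a difference of -14.53 percentage points.

-14.53 percentage points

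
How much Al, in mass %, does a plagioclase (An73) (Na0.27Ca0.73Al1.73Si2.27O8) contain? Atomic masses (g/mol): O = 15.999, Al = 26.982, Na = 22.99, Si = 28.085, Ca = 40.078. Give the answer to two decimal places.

17.04 mass %

M(Na0.27Ca0.73Al1.73Si2.27O8) = 273.888 g/mol.
Al contributes 1.73 × 26.982 = 46.679 g per mole.
46.679/273.888 = 0.1704 → 17.04%.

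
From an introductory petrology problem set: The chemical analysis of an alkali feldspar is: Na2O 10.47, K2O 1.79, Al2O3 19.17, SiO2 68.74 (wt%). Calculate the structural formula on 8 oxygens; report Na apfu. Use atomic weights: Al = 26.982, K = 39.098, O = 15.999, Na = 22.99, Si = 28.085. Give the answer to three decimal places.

Na2O (M=61.979): mol = 0.16893; Na = 0.33786, O = 0.16893.
K2O (M=94.195): mol = 0.01900; K = 0.03800, O = 0.01900.
Al2O3 (M=101.961): mol = 0.18801; Al = 0.37602, O = 0.56403.
SiO2 (M=60.083): mol = 1.14408; Si = 1.14408, O = 2.28816.
ΣO = 3.04012; factor = 8/ΣO = 2.63148.
Na apfu = 0.33786 × 2.63148 = 0.889.

0.889 Na apfu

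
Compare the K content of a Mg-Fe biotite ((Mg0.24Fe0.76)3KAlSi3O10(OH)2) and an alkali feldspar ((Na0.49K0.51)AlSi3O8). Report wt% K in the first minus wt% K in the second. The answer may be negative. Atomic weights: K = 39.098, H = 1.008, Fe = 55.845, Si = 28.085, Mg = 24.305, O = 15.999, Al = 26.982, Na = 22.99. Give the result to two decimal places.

M((Mg0.24Fe0.76)3KAlSi3O10(OH)2) = 489.165 g/mol, so wt% K = 39.098/489.165 × 100 = 7.99%.
M((Na0.49K0.51)AlSi3O8) = 270.434 g/mol, so wt% K = 19.940/270.434 × 100 = 7.37%.
7.99 − 7.37 = 0.62 pp.

0.62 percentage points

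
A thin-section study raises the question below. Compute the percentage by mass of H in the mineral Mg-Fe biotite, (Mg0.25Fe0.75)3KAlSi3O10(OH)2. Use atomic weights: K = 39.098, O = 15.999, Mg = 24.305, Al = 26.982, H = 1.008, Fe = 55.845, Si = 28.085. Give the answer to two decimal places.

0.41 wt%

M((Mg0.25Fe0.75)3KAlSi3O10(OH)2) = 488.219 g/mol.
H contributes 2 × 1.008 = 2.016 g per mole.
2.016/488.219 = 0.0041 → 0.41%.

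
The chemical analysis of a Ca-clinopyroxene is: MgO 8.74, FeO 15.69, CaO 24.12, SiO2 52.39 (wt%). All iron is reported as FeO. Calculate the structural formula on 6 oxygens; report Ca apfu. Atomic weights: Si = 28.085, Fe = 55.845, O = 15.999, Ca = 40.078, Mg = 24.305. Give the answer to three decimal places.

0.989 Ca apfu

MgO: 8.74/40.304 = 0.21685 mol → 0.21685 mol Mg, 0.21685 mol O.
FeO: 15.69/71.844 = 0.21839 mol → 0.21839 mol Fe, 0.21839 mol O.
CaO: 24.12/56.077 = 0.43012 mol → 0.43012 mol Ca, 0.43012 mol O.
SiO2: 52.39/60.083 = 0.87196 mol → 0.87196 mol Si, 1.74392 mol O.
Total oxygen = 2.60928 mol. Normalization factor = 6/2.60928 = 2.29948.
Ca per 6 O = 0.43012 × 2.29948 = 0.989.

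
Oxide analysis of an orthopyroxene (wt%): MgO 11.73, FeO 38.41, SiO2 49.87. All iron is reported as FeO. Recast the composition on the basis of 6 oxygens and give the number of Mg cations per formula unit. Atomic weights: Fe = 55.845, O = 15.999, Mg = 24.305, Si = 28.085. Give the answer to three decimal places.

0.703 Mg apfu

MgO (M=40.304): mol = 0.29104; Mg = 0.29104, O = 0.29104.
FeO (M=71.844): mol = 0.53463; Fe = 0.53463, O = 0.53463.
SiO2 (M=60.083): mol = 0.83002; Si = 0.83002, O = 1.66004.
ΣO = 2.48571; factor = 6/ΣO = 2.41380.
Mg apfu = 0.29104 × 2.41380 = 0.703.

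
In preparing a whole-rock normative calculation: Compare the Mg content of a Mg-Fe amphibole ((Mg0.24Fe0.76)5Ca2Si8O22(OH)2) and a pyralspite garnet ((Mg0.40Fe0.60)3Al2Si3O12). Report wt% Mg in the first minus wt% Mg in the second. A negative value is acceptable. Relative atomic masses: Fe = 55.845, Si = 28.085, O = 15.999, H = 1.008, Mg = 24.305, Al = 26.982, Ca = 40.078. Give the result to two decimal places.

-3.21 percentage points

Mg in (Mg0.24Fe0.76)5Ca2Si8O22(OH)2: molar mass 932.205 g/mol; 1.20×24.305 = 29.166 g → 3.13 wt%.
Mg in (Mg0.40Fe0.60)3Al2Si3O12: molar mass 459.894 g/mol; 1.20×24.305 = 29.166 g → 6.34 wt%.
Difference = 3.13 − 6.34 = -3.21 percentage points.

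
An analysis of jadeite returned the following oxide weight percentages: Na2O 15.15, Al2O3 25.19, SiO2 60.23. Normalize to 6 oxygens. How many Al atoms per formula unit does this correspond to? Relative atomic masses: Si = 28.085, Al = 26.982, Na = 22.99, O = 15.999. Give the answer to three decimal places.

0.991 Al apfu

15.15 wt% Na2O ÷ 61.979 g/mol = 0.24444 mol, giving 0.48888 Na and 0.24444 O.
25.19 wt% Al2O3 ÷ 101.961 g/mol = 0.24706 mol, giving 0.49412 Al and 0.74118 O.
60.23 wt% SiO2 ÷ 60.083 g/mol = 1.00245 mol, giving 1.00245 Si and 2.00490 O.
Oxygen sums to 2.99052; scaling by 6/2.99052 = 2.00634 puts the formula on 6 O.
Al: 0.49412 × 2.00634 = 0.991 atoms per formula unit.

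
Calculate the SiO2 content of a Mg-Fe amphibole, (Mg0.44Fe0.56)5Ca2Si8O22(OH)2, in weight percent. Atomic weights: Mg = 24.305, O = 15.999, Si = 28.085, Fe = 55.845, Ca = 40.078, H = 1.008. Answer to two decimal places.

53.37 wt%

Molar mass of (Mg0.44Fe0.56)5Ca2Si8O22(OH)2 = 2.20*24.305 + 2.80*55.845 + 2*40.078 + 8*28.085 + 24*15.999 + 2*1.008 = 900.665 g/mol.
Each formula unit contains 8 Si, equivalent to 8/1 = 8.0000 mol SiO2.
M(SiO2) = 1×28.085 + 2×15.999 = 60.083 g/mol.
Mass of SiO2 per formula unit = 8.0000 × 60.083 = 480.664 g.
SiO2 wt% = 480.664 / 900.665 × 100 = 53.37%.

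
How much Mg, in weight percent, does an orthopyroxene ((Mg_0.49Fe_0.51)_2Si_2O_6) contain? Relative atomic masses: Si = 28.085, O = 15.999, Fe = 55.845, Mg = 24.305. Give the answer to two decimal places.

10.23 weight percent

Formula mass = 0.98·24.305 + 1.02·55.845 + 2·28.085 + 6·15.999 = 232.945 g/mol, of which 23.819 g is Mg.
So Mg makes up 23.819/232.945 = 0.1023 of the mass, i.e. 10.23%.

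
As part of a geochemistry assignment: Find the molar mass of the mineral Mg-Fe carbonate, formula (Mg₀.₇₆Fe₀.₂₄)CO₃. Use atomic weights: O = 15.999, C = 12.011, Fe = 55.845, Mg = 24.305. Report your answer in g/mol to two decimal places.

Mg: 0.76 × 24.305 = 18.4718
Fe: 0.24 × 55.845 = 13.4028
C: 1 × 12.011 = 12.0110
O: 3 × 15.999 = 47.9970
Summing the contributions gives the formula mass.

91.88 g/mol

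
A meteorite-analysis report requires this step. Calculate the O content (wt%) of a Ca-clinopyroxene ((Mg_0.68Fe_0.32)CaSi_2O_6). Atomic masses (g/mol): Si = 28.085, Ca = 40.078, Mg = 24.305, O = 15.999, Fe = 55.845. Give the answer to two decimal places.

42.36 wt%

M((Mg_0.68Fe_0.32)CaSi_2O_6) = 226.640 g/mol.
O contributes 6 × 15.999 = 95.994 g per mole.
95.994/226.640 = 0.4236 → 42.36%.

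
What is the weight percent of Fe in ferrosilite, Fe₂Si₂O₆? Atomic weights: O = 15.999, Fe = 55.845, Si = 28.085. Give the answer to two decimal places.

42.33 mass %

Formula mass = 2*55.845 + 2*28.085 + 6*15.999 = 263.854 g/mol, of which 111.690 g is Fe.
So Fe makes up 111.690/263.854 = 0.4233 of the mass, i.e. 42.33%.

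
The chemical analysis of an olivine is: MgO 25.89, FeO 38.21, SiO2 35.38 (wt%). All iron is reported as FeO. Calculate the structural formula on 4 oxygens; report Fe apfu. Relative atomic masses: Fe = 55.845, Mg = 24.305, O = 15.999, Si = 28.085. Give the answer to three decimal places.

MgO (M=40.304): mol = 0.64237; Mg = 0.64237, O = 0.64237.
FeO (M=71.844): mol = 0.53185; Fe = 0.53185, O = 0.53185.
SiO2 (M=60.083): mol = 0.58885; Si = 0.58885, O = 1.17770.
ΣO = 2.35192; factor = 4/ΣO = 1.70074.
Fe apfu = 0.53185 × 1.70074 = 0.905.

0.905 Fe apfu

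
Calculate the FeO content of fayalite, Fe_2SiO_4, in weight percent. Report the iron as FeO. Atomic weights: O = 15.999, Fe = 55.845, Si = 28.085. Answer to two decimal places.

70.51 wt%

Formula mass = 203.771 g/mol.
2 Fe → 2.0000 mol FeO per formula unit; M(FeO) = 71.844, so FeO mass = 143.688 g.
143.688/203.771 × 100 = 70.51 wt%.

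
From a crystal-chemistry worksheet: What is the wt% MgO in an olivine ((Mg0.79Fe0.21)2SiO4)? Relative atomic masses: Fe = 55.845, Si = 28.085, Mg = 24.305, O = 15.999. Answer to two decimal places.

M((Mg0.79Fe0.21)2SiO4) = 153.938 g/mol; M(MgO) = 40.304 g/mol.
Moles MgO per formula unit = 1.58 Mg ÷ 1 = 1.5800.
MgO fraction = (1.5800 × 40.304) / 153.938 = 63.680/153.938 = 0.4137.

41.37 wt%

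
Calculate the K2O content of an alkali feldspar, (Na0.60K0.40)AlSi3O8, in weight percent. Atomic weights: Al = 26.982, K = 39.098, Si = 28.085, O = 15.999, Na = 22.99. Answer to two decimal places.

Molar mass of (Na0.60K0.40)AlSi3O8 = 0.60·22.99 + 0.40·39.098 + 1·26.982 + 3·28.085 + 8·15.999 = 268.662 g/mol.
Each formula unit contains 0.40 K, equivalent to 0.40/2 = 0.2000 mol K2O.
M(K2O) = 2×39.098 + 1×15.999 = 94.195 g/mol.
Mass of K2O per formula unit = 0.2000 × 94.195 = 18.839 g.
K2O wt% = 18.839 / 268.662 × 100 = 7.01%.

7.01 wt%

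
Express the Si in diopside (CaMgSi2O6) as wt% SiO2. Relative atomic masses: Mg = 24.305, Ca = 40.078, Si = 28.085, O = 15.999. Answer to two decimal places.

Formula mass = 216.547 g/mol.
2 Si → 2.0000 mol SiO2 per formula unit; M(SiO2) = 60.083, so SiO2 mass = 120.166 g.
120.166/216.547 × 100 = 55.49 wt%.

55.49 wt%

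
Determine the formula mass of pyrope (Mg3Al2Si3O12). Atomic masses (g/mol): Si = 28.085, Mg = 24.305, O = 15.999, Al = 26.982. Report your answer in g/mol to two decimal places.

403.12 g/mol

The formula mass is the sum 3(24.305) + 2(26.982) + 3(28.085) + 12(15.999).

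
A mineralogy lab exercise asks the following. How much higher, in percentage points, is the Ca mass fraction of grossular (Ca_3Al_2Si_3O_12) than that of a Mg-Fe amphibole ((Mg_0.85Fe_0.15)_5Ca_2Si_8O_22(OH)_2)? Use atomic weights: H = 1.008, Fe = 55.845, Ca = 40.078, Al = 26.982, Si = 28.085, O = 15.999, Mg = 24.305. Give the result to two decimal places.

First mineral: 120.234 g Ca in 450.441 g formula = 26.69 wt% Ca.
Second mineral: 80.156 g Ca in 836.008 g formula = 9.59 wt% Ca.
26.69% − 9.59% gives a difference of 17.10 percentage points.

17.10 percentage points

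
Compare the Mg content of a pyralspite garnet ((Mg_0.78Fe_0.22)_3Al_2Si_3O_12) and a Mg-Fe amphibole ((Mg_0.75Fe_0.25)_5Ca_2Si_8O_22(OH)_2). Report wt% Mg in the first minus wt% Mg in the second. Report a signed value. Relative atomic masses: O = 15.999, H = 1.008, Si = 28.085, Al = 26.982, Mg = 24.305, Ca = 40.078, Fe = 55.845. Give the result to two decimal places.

2.72 percentage points

Mg in (Mg_0.78Fe_0.22)_3Al_2Si_3O_12: molar mass 423.938 g/mol; 2.34×24.305 = 56.874 g → 13.42 wt%.
Mg in (Mg_0.75Fe_0.25)_5Ca_2Si_8O_22(OH)_2: molar mass 851.778 g/mol; 3.75×24.305 = 91.144 g → 10.70 wt%.
Difference = 13.42 − 10.70 = 2.72 percentage points.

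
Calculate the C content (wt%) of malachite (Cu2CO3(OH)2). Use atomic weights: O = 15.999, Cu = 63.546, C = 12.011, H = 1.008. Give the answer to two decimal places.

5.43 wt%

Molar mass of Cu2CO3(OH)2: 2*63.546 + 1*12.011 + 5*15.999 + 2*1.008 = 221.114 g/mol.
Mass of C per formula unit: 1 × 12.011 = 12.011 g.
Weight fraction C = 12.011 / 221.114 = 0.0543.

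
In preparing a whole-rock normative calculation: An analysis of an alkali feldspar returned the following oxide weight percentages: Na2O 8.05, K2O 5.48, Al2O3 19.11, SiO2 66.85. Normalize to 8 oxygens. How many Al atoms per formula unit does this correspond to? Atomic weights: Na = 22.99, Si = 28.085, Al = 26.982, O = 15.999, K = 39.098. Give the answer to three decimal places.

Na2O: 8.05/61.979 = 0.12988 mol → 0.25976 mol Na, 0.12988 mol O.
K2O: 5.48/94.195 = 0.05818 mol → 0.11636 mol K, 0.05818 mol O.
Al2O3: 19.11/101.961 = 0.18742 mol → 0.37484 mol Al, 0.56226 mol O.
SiO2: 66.85/60.083 = 1.11263 mol → 1.11263 mol Si, 2.22526 mol O.
Total oxygen = 2.97558 mol. Normalization factor = 8/2.97558 = 2.68855.
Al per 8 O = 0.37484 × 2.68855 = 1.008.

1.008 Al apfu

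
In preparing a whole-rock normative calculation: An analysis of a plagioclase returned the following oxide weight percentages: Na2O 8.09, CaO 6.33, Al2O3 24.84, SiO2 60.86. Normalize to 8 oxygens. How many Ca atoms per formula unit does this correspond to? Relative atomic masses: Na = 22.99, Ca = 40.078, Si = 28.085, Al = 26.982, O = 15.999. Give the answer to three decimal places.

0.301 Ca apfu

Na2O (M=61.979): mol = 0.13053; Na = 0.26106, O = 0.13053.
CaO (M=56.077): mol = 0.11288; Ca = 0.11288, O = 0.11288.
Al2O3 (M=101.961): mol = 0.24362; Al = 0.48724, O = 0.73086.
SiO2 (M=60.083): mol = 1.01293; Si = 1.01293, O = 2.02586.
ΣO = 3.00013; factor = 8/ΣO = 2.66655.
Ca apfu = 0.11288 × 2.66655 = 0.301.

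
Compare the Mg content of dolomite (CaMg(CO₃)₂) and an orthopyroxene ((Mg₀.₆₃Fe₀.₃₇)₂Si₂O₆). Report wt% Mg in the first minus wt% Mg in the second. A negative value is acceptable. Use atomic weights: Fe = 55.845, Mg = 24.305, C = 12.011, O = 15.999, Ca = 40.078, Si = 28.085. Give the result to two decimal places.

-0.48 percentage points

M(CaMg(CO₃)₂) = 184.399 g/mol, so wt% Mg = 24.305/184.399 × 100 = 13.18%.
M((Mg₀.₆₃Fe₀.₃₇)₂Si₂O₆) = 224.114 g/mol, so wt% Mg = 30.624/224.114 × 100 = 13.66%.
13.18 − 13.66 = -0.48 pp.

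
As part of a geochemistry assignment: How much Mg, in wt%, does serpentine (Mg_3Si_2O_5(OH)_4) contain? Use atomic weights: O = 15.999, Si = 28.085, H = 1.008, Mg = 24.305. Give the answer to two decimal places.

M(Mg_3Si_2O_5(OH)_4) = 277.108 g/mol.
Mg contributes 3 × 24.305 = 72.915 g per mole.
72.915/277.108 = 0.2631 → 26.31%.

26.31 wt%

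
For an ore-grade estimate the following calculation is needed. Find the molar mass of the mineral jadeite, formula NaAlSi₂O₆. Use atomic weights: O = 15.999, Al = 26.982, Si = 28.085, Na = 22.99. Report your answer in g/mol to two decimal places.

202.14 g/mol

Na: 1 × 22.99 = 22.9900
Al: 1 × 26.982 = 26.9820
Si: 2 × 28.085 = 56.1700
O: 6 × 15.999 = 95.9940
Summing the contributions gives the formula mass.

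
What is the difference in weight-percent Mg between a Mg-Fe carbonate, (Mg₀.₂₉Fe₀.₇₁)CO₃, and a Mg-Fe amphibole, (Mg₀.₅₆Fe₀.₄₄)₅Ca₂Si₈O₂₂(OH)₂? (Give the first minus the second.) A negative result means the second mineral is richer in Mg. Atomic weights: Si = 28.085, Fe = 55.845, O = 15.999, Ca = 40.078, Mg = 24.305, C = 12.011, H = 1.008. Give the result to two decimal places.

-1.11 percentage points

First mineral: 7.048 g Mg in 106.706 g formula = 6.61 wt% Mg.
Second mineral: 68.054 g Mg in 881.741 g formula = 7.72 wt% Mg.
6.61% − 7.72% gives a difference of -1.11 percentage points.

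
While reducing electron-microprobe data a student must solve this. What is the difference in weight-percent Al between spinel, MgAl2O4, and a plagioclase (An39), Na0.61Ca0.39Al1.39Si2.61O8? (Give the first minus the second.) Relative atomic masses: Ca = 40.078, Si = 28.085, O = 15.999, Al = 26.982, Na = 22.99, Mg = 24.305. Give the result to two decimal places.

23.96 percentage points

First mineral: 53.964 g Al in 142.265 g formula = 37.93 wt% Al.
Second mineral: 37.505 g Al in 268.453 g formula = 13.97 wt% Al.
37.93% − 13.97% gives a difference of 23.96 percentage points.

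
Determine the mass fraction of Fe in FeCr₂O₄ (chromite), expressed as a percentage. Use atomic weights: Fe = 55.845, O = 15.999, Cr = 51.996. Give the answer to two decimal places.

Molar mass of FeCr₂O₄: 1×55.845 + 2×51.996 + 4×15.999 = 223.833 g/mol.
Mass of Fe per formula unit: 1 × 55.845 = 55.845 g.
Weight fraction Fe = 55.845 / 223.833 = 0.2495.

24.95 wt%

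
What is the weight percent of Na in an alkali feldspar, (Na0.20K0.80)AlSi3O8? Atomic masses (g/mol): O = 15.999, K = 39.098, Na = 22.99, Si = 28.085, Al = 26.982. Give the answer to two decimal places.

1.67 mass %

Molar mass of (Na0.20K0.80)AlSi3O8: 0.20*22.99 + 0.80*39.098 + 1*26.982 + 3*28.085 + 8*15.999 = 275.105 g/mol.
Mass of Na per formula unit: 0.20 × 22.99 = 4.598 g.
Weight fraction Na = 4.598 / 275.105 = 0.0167.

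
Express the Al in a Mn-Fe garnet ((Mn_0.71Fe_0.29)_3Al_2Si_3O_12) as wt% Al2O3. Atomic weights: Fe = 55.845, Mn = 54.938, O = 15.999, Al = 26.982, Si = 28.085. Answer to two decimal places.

Formula mass = 495.810 g/mol.
2 Al → 1.0000 mol Al2O3 per formula unit; M(Al2O3) = 101.961, so Al2O3 mass = 101.961 g.
101.961/495.810 × 100 = 20.56 wt%.

20.56 wt%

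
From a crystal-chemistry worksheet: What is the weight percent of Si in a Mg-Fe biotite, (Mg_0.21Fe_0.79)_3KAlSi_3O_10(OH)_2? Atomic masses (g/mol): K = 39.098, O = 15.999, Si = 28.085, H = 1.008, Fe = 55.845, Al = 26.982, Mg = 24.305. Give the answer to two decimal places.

17.12 wt%

M((Mg_0.21Fe_0.79)_3KAlSi_3O_10(OH)_2) = 492.004 g/mol.
Si contributes 3 × 28.085 = 84.255 g per mole.
84.255/492.004 = 0.1712 → 17.12%.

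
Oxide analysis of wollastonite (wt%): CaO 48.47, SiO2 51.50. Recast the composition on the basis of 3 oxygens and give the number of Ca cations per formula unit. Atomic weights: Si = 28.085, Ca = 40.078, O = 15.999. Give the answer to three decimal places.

1.006 Ca apfu

CaO (M=56.077): mol = 0.86435; Ca = 0.86435, O = 0.86435.
SiO2 (M=60.083): mol = 0.85715; Si = 0.85715, O = 1.71430.
ΣO = 2.57865; factor = 3/ΣO = 1.16340.
Ca apfu = 0.86435 × 1.16340 = 1.006.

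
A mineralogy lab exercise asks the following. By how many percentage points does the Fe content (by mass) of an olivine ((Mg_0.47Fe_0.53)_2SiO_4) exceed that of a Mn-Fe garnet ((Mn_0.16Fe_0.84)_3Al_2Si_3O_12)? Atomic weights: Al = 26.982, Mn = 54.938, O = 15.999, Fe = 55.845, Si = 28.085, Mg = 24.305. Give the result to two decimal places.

M((Mg_0.47Fe_0.53)_2SiO_4) = 174.123 g/mol, so wt% Fe = 59.196/174.123 × 100 = 34.00%.
M((Mn_0.16Fe_0.84)_3Al_2Si_3O_12) = 497.307 g/mol, so wt% Fe = 140.729/497.307 × 100 = 28.30%.
34.00 − 28.30 = 5.70 pp.

5.70 percentage points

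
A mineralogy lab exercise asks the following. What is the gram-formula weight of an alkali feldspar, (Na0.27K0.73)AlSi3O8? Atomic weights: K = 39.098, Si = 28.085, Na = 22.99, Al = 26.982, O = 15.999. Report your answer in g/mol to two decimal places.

273.98 g/mol

Na: 0.27 × 22.99 = 6.2073
K: 0.73 × 39.098 = 28.5415
Al: 1 × 26.982 = 26.9820
Si: 3 × 28.085 = 84.2550
O: 8 × 15.999 = 127.9920
Summing the contributions gives the formula mass.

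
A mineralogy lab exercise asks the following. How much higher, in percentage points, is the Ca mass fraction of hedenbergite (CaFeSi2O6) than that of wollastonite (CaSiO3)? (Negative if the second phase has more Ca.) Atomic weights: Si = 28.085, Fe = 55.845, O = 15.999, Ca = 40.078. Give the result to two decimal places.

-18.35 percentage points

Ca in CaFeSi2O6: molar mass 248.087 g/mol; 1×40.078 = 40.078 g → 16.15 wt%.
Ca in CaSiO3: molar mass 116.160 g/mol; 1×40.078 = 40.078 g → 34.50 wt%.
Difference = 16.15 − 34.50 = -18.35 percentage points.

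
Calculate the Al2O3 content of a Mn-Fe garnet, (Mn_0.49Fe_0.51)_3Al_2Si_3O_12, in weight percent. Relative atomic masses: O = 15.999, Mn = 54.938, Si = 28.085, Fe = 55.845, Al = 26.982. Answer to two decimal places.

20.54 wt%

Molar mass of (Mn_0.49Fe_0.51)_3Al_2Si_3O_12 = 1.47×54.938 + 1.53×55.845 + 2×26.982 + 3×28.085 + 12×15.999 = 496.409 g/mol.
Each formula unit contains 2 Al, equivalent to 2/2 = 1.0000 mol Al2O3.
M(Al2O3) = 2×26.982 + 3×15.999 = 101.961 g/mol.
Mass of Al2O3 per formula unit = 1.0000 × 101.961 = 101.961 g.
Al2O3 wt% = 101.961 / 496.409 × 100 = 20.54%.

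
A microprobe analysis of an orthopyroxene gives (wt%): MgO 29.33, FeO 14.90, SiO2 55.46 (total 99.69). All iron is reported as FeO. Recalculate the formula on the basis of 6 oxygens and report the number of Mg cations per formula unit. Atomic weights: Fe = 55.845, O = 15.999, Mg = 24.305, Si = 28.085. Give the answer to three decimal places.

1.570 Mg apfu

29.33 wt% MgO ÷ 40.304 g/mol = 0.72772 mol, giving 0.72772 Mg and 0.72772 O.
14.90 wt% FeO ÷ 71.844 g/mol = 0.20739 mol, giving 0.20739 Fe and 0.20739 O.
55.46 wt% SiO2 ÷ 60.083 g/mol = 0.92306 mol, giving 0.92306 Si and 1.84612 O.
Oxygen sums to 2.78123; scaling by 6/2.78123 = 2.15732 puts the formula on 6 O.
Mg: 0.72772 × 2.15732 = 1.570 atoms per formula unit.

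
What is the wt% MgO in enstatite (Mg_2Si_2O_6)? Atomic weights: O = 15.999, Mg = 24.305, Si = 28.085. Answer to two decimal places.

Formula mass = 200.774 g/mol.
2 Mg → 2.0000 mol MgO per formula unit; M(MgO) = 40.304, so MgO mass = 80.608 g.
80.608/200.774 × 100 = 40.15 wt%.

40.15 wt%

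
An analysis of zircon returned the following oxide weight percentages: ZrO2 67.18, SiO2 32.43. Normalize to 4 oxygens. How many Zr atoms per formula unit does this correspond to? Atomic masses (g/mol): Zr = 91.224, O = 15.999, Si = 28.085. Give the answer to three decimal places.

67.18 wt% ZrO2 ÷ 123.222 g/mol = 0.54519 mol, giving 0.54519 Zr and 1.09038 O.
32.43 wt% SiO2 ÷ 60.083 g/mol = 0.53975 mol, giving 0.53975 Si and 1.07950 O.
Oxygen sums to 2.16988; scaling by 4/2.16988 = 1.84342 puts the formula on 4 O.
Zr: 0.54519 × 1.84342 = 1.005 atoms per formula unit.

1.005 Zr apfu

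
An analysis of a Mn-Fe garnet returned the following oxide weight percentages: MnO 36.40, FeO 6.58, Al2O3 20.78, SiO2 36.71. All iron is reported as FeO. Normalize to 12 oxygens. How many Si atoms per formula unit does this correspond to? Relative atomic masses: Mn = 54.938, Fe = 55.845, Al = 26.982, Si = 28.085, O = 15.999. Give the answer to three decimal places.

36.40 wt% MnO ÷ 70.937 g/mol = 0.51313 mol, giving 0.51313 Mn and 0.51313 O.
6.58 wt% FeO ÷ 71.844 g/mol = 0.09159 mol, giving 0.09159 Fe and 0.09159 O.
20.78 wt% Al2O3 ÷ 101.961 g/mol = 0.20380 mol, giving 0.40760 Al and 0.61140 O.
36.71 wt% SiO2 ÷ 60.083 g/mol = 0.61099 mol, giving 0.61099 Si and 1.22198 O.
Oxygen sums to 2.43810; scaling by 12/2.43810 = 4.92187 puts the formula on 12 O.
Si: 0.61099 × 4.92187 = 3.007 atoms per formula unit.

3.007 Si apfu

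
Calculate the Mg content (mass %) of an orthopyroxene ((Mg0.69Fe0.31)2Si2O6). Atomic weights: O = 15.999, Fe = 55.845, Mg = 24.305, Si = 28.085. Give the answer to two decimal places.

M((Mg0.69Fe0.31)2Si2O6) = 220.329 g/mol.
Mg contributes 1.38 × 24.305 = 33.541 g per mole.
33.541/220.329 = 0.1522 → 15.22%.

15.22 mass %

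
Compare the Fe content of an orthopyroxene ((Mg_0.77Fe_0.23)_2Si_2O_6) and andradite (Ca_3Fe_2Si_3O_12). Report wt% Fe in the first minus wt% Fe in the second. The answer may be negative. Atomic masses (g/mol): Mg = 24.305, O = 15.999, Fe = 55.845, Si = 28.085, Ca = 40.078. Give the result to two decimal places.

M((Mg_0.77Fe_0.23)_2Si_2O_6) = 215.282 g/mol, so wt% Fe = 25.689/215.282 × 100 = 11.93%.
M(Ca_3Fe_2Si_3O_12) = 508.167 g/mol, so wt% Fe = 111.690/508.167 × 100 = 21.98%.
11.93 − 21.98 = -10.05 pp.

-10.05 percentage points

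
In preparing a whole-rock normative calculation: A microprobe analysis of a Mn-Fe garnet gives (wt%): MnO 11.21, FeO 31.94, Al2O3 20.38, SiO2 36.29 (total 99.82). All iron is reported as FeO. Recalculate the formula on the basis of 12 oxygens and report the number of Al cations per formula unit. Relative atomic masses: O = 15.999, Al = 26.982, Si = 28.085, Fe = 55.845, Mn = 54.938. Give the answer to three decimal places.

11.21 wt% MnO ÷ 70.937 g/mol = 0.15803 mol, giving 0.15803 Mn and 0.15803 O.
31.94 wt% FeO ÷ 71.844 g/mol = 0.44457 mol, giving 0.44457 Fe and 0.44457 O.
20.38 wt% Al2O3 ÷ 101.961 g/mol = 0.19988 mol, giving 0.39976 Al and 0.59964 O.
36.29 wt% SiO2 ÷ 60.083 g/mol = 0.60400 mol, giving 0.60400 Si and 1.20800 O.
Oxygen sums to 2.41024; scaling by 12/2.41024 = 4.97876 puts the formula on 12 O.
Al: 0.39976 × 4.97876 = 1.990 atoms per formula unit.

1.990 Al apfu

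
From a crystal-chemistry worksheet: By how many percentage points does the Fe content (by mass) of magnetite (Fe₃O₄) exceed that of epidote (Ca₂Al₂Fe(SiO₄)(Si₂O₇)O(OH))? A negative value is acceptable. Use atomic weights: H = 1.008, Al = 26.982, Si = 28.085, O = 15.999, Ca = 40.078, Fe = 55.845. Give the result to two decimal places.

60.80 percentage points

M(Fe₃O₄) = 231.531 g/mol, so wt% Fe = 167.535/231.531 × 100 = 72.36%.
M(Ca₂Al₂Fe(SiO₄)(Si₂O₇)O(OH)) = 483.215 g/mol, so wt% Fe = 55.845/483.215 × 100 = 11.56%.
72.36 − 11.56 = 60.80 pp.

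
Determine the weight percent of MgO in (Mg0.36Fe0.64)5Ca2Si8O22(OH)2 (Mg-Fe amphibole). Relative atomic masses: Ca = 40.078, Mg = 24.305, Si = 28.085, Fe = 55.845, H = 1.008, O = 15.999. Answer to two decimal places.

7.94 wt%

Formula mass = 913.281 g/mol.
1.80 Mg → 1.8000 mol MgO per formula unit; M(MgO) = 40.304, so MgO mass = 72.547 g.
72.547/913.281 × 100 = 7.94 wt%.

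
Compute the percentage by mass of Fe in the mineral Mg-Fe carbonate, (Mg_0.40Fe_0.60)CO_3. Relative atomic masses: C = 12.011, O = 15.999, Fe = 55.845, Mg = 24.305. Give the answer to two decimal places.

Molar mass of (Mg_0.40Fe_0.60)CO_3: 0.40*24.305 + 0.60*55.845 + 1*12.011 + 3*15.999 = 103.237 g/mol.
Mass of Fe per formula unit: 0.60 × 55.845 = 33.507 g.
Weight fraction Fe = 33.507 / 103.237 = 0.3246.

32.46 mass %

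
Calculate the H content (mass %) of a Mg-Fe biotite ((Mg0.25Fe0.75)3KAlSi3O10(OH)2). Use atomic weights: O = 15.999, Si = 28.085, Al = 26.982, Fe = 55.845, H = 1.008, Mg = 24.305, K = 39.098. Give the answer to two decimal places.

0.41 mass %

Molar mass of (Mg0.25Fe0.75)3KAlSi3O10(OH)2: 0.75*24.305 + 2.25*55.845 + 1*39.098 + 1*26.982 + 3*28.085 + 12*15.999 + 2*1.008 = 488.219 g/mol.
Mass of H per formula unit: 2 × 1.008 = 2.016 g.
Weight fraction H = 2.016 / 488.219 = 0.0041.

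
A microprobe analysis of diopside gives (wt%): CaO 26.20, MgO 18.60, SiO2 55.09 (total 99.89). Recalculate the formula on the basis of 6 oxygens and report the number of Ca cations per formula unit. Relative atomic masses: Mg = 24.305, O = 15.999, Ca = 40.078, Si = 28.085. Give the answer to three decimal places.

CaO: 26.20/56.077 = 0.46721 mol → 0.46721 mol Ca, 0.46721 mol O.
MgO: 18.60/40.304 = 0.46149 mol → 0.46149 mol Mg, 0.46149 mol O.
SiO2: 55.09/60.083 = 0.91690 mol → 0.91690 mol Si, 1.83380 mol O.
Total oxygen = 2.76250 mol. Normalization factor = 6/2.76250 = 2.17195.
Ca per 6 O = 0.46721 × 2.17195 = 1.015.

1.015 Ca apfu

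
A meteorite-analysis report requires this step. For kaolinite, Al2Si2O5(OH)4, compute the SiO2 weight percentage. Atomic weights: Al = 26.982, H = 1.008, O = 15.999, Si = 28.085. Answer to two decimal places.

Molar mass of Al2Si2O5(OH)4 = 2·26.982 + 2·28.085 + 9·15.999 + 4·1.008 = 258.157 g/mol.
Each formula unit contains 2 Si, equivalent to 2/1 = 2.0000 mol SiO2.
M(SiO2) = 1×28.085 + 2×15.999 = 60.083 g/mol.
Mass of SiO2 per formula unit = 2.0000 × 60.083 = 120.166 g.
SiO2 wt% = 120.166 / 258.157 × 100 = 46.55%.

46.55 wt%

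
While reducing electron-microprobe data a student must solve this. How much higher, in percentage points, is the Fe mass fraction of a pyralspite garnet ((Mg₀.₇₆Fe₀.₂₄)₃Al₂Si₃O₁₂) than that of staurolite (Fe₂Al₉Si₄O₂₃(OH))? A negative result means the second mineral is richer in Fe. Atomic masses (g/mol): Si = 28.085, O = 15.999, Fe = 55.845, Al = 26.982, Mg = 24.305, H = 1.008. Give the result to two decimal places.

M((Mg₀.₇₆Fe₀.₂₄)₃Al₂Si₃O₁₂) = 425.831 g/mol, so wt% Fe = 40.208/425.831 × 100 = 9.44%.
M(Fe₂Al₉Si₄O₂₃(OH)) = 851.852 g/mol, so wt% Fe = 111.690/851.852 × 100 = 13.11%.
9.44 − 13.11 = -3.67 pp.

-3.67 percentage points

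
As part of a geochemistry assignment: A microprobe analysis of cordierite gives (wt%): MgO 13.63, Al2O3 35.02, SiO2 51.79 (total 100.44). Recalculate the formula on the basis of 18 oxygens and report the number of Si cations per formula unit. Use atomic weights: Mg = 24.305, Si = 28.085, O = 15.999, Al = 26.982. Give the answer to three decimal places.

MgO: 13.63/40.304 = 0.33818 mol → 0.33818 mol Mg, 0.33818 mol O.
Al2O3: 35.02/101.961 = 0.34346 mol → 0.68692 mol Al, 1.03038 mol O.
SiO2: 51.79/60.083 = 0.86197 mol → 0.86197 mol Si, 1.72394 mol O.
Total oxygen = 3.09250 mol. Normalization factor = 18/3.09250 = 5.82053.
Si per 18 O = 0.86197 × 5.82053 = 5.017.

5.017 Si apfu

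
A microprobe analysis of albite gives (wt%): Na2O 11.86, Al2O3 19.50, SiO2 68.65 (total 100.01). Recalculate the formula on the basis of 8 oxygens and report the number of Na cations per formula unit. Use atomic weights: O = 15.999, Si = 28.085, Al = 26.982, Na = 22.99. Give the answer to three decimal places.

Na2O (M=61.979): mol = 0.19136; Na = 0.38272, O = 0.19136.
Al2O3 (M=101.961): mol = 0.19125; Al = 0.38250, O = 0.57375.
SiO2 (M=60.083): mol = 1.14259; Si = 1.14259, O = 2.28518.
ΣO = 3.05029; factor = 8/ΣO = 2.62270.
Na apfu = 0.38272 × 2.62270 = 1.004.

1.004 Na apfu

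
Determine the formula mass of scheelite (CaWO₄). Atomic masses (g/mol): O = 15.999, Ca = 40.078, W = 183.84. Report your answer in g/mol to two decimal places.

287.91 g/mol

Ca: 1 × 40.078 = 40.0780
W: 1 × 183.84 = 183.8400
O: 4 × 15.999 = 63.9960
Summing the contributions gives the formula mass.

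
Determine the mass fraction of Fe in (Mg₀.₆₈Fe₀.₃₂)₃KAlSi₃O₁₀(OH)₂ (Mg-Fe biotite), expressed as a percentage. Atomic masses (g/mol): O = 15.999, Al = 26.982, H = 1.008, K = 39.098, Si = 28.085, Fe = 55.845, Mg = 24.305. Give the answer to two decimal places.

Molar mass of (Mg₀.₆₈Fe₀.₃₂)₃KAlSi₃O₁₀(OH)₂: 2.04×24.305 + 0.96×55.845 + 1×39.098 + 1×26.982 + 3×28.085 + 12×15.999 + 2×1.008 = 447.532 g/mol.
Mass of Fe per formula unit: 0.96 × 55.845 = 53.611 g.
Weight fraction Fe = 53.611 / 447.532 = 0.1198.

11.98 wt%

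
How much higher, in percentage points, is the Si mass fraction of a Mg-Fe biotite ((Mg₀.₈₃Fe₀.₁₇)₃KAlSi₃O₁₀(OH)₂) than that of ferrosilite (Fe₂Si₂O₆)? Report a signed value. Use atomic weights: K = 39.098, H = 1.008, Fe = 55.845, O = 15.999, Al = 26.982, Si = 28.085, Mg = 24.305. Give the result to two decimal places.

-1.85 percentage points

First mineral: 84.255 g Si in 433.339 g formula = 19.44 wt% Si.
Second mineral: 56.170 g Si in 263.854 g formula = 21.29 wt% Si.
19.44% − 21.29% gives a difference of -1.85 percentage points.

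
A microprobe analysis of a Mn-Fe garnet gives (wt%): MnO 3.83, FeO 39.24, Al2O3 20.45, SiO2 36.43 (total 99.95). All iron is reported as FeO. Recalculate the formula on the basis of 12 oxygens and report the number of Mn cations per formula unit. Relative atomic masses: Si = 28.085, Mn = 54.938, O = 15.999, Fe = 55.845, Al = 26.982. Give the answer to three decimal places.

0.268 Mn apfu

MnO (M=70.937): mol = 0.05399; Mn = 0.05399, O = 0.05399.
FeO (M=71.844): mol = 0.54618; Fe = 0.54618, O = 0.54618.
Al2O3 (M=101.961): mol = 0.20057; Al = 0.40114, O = 0.60171.
SiO2 (M=60.083): mol = 0.60633; Si = 0.60633, O = 1.21266.
ΣO = 2.41454; factor = 12/ΣO = 4.96989.
Mn apfu = 0.05399 × 4.96989 = 0.268.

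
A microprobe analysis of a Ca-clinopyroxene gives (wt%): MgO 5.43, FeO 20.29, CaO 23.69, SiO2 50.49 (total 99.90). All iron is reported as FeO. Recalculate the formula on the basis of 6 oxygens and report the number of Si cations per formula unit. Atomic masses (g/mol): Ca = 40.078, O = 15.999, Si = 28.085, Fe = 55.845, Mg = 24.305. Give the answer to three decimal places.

2.001 Si apfu

5.43 wt% MgO ÷ 40.304 g/mol = 0.13473 mol, giving 0.13473 Mg and 0.13473 O.
20.29 wt% FeO ÷ 71.844 g/mol = 0.28242 mol, giving 0.28242 Fe and 0.28242 O.
23.69 wt% CaO ÷ 56.077 g/mol = 0.42245 mol, giving 0.42245 Ca and 0.42245 O.
50.49 wt% SiO2 ÷ 60.083 g/mol = 0.84034 mol, giving 0.84034 Si and 1.68068 O.
Oxygen sums to 2.52028; scaling by 6/2.52028 = 2.38069 puts the formula on 6 O.
Si: 0.84034 × 2.38069 = 2.001 atoms per formula unit.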